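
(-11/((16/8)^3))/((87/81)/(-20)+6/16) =-4.28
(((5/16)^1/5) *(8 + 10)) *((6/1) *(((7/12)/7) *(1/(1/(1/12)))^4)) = 1/36864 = 0.00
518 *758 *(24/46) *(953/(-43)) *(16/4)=-17961107136/989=-18160876.78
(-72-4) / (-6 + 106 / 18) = 684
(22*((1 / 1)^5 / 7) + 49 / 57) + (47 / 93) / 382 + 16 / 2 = 18905863 / 1574986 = 12.00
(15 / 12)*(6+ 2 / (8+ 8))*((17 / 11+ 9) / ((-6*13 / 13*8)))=-7105 / 4224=-1.68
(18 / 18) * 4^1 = 4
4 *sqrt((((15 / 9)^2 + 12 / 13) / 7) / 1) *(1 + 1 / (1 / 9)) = 40 *sqrt(39403) / 273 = 29.08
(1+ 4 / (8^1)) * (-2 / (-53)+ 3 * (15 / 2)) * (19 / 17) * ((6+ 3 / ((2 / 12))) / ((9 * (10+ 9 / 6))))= 8.76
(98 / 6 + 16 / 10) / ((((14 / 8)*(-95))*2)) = -538 / 9975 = -0.05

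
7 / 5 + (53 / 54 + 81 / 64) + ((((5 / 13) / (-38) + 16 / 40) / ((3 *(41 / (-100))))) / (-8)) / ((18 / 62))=331053097 / 87497280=3.78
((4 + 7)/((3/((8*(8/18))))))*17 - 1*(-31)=6821/27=252.63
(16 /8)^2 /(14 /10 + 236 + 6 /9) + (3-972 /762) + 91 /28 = 9054397 /1814068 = 4.99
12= 12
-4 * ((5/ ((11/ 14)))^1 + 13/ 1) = -852/ 11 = -77.45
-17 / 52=-0.33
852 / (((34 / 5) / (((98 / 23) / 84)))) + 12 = 7177 / 391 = 18.36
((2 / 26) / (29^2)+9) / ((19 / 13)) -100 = -1499502 / 15979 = -93.84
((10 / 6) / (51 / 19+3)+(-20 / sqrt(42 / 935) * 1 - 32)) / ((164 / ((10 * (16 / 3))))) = -400 * sqrt(39270) / 2583 - 102730 / 9963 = -41.00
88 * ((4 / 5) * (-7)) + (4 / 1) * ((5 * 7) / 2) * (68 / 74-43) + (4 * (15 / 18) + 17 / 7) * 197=-8948633 / 3885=-2303.38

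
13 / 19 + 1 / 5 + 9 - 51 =-3906 / 95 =-41.12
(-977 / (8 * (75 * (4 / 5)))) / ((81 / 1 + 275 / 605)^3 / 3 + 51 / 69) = -29908901 / 2647120001440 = -0.00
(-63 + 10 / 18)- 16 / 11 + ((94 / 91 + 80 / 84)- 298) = -3242462 / 9009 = -359.91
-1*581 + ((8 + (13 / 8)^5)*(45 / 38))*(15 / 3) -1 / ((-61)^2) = -466.54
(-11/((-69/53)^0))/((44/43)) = -43/4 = -10.75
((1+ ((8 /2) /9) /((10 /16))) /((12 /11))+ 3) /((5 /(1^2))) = 2467 /2700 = 0.91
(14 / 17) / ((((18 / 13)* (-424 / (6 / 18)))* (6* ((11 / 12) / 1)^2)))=-91 / 981189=-0.00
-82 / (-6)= 41 / 3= 13.67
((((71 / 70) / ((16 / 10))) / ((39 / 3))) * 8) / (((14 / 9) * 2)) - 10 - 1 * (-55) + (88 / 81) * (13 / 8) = 19355407 / 412776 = 46.89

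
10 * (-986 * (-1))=9860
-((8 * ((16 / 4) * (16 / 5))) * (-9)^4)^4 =-127338577759142414150270976 / 625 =-203741724414627862640433.60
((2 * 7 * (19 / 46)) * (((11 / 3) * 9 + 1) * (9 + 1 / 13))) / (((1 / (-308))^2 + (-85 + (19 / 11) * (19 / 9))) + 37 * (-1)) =-455571458496 / 30213172301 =-15.08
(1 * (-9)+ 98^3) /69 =13640.33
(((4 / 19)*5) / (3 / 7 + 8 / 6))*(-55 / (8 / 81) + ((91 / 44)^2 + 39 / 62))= -3478329435 / 10547812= -329.77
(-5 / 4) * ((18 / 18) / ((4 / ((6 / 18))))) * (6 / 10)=-0.06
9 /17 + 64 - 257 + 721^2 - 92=8832461 /17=519556.53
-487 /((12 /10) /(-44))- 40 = 53450 /3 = 17816.67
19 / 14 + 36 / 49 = 205 / 98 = 2.09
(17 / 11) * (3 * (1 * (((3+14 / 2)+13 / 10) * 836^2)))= 183078984 / 5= 36615796.80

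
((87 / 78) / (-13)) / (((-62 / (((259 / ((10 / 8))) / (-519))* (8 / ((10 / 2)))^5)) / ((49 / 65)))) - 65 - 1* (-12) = -146372938730077 / 2761526015625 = -53.00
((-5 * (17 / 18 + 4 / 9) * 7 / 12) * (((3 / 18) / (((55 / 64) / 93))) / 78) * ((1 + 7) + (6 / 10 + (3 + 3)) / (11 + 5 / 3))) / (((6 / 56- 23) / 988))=196740880 / 571131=344.48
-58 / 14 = -4.14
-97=-97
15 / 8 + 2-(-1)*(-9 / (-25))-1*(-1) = 1047 / 200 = 5.24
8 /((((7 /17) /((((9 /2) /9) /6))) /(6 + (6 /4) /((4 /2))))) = 153 /14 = 10.93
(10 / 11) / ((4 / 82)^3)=344605 / 44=7831.93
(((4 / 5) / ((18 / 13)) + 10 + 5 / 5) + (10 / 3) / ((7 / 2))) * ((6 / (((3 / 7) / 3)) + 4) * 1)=181562 / 315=576.39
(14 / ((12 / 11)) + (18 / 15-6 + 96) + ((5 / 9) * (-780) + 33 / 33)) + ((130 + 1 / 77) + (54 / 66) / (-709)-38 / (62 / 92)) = -4310080869 / 16923830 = -254.68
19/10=1.90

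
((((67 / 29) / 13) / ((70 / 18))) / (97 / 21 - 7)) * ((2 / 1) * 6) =-10854 / 47125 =-0.23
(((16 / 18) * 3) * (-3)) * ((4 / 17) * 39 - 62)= 7184 / 17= 422.59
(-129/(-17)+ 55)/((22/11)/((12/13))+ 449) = 6384/46019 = 0.14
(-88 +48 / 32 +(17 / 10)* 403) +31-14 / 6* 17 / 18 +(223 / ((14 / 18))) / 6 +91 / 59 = 37730768 / 55755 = 676.72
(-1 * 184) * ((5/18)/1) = -460/9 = -51.11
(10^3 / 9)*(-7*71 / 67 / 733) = -497000 / 441999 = -1.12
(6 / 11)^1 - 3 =-27 / 11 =-2.45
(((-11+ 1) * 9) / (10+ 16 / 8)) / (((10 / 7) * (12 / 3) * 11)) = -21 / 176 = -0.12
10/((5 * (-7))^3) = -2/8575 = -0.00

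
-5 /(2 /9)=-45 /2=-22.50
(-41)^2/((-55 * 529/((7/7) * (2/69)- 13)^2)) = -269304605/27704259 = -9.72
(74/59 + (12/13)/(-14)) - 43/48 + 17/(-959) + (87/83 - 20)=-7818867815/418634736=-18.68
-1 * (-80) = 80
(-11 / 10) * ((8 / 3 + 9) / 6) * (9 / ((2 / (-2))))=77 / 4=19.25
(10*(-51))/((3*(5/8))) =-272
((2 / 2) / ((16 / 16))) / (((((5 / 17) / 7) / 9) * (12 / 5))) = 357 / 4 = 89.25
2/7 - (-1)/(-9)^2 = 0.30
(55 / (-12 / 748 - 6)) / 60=-2057 / 13500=-0.15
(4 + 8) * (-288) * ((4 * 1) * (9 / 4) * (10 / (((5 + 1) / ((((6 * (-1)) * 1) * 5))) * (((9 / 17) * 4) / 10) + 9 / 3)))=-105164.68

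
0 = 0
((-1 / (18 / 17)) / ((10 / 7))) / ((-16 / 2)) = 119 / 1440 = 0.08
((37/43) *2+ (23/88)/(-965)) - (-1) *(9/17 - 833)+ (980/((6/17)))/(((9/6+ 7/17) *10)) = -1659606278459/2420984280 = -685.51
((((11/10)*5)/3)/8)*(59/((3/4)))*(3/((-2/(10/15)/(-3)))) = 649/12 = 54.08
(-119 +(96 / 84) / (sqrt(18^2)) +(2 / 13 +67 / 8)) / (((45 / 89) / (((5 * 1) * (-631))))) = 40624915169 / 58968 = 688931.54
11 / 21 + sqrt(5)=2.76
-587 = -587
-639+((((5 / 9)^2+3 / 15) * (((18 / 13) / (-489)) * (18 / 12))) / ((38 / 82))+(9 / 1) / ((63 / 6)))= -8093124037 / 12682215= -638.15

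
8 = 8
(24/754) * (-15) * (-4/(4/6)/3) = 360/377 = 0.95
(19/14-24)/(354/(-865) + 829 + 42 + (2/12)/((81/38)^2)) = -5397177015/207523738702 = -0.03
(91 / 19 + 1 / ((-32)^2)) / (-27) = -93203 / 525312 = -0.18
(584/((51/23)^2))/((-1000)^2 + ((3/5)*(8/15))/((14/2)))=293825/2473777287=0.00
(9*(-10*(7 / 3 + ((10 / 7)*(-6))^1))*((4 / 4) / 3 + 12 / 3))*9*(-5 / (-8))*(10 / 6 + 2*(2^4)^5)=803576856225 / 28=28699173436.61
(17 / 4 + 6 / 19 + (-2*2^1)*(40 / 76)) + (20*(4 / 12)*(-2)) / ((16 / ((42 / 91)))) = 2.08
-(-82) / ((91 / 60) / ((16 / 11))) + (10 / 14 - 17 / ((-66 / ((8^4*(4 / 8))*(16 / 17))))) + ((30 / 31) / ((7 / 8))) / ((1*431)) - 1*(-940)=60820296869 / 40123083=1515.84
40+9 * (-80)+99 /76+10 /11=-566631 /836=-677.79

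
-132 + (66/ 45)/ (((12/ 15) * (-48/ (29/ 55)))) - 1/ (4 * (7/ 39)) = -133.41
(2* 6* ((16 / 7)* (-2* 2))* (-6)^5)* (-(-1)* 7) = 5971968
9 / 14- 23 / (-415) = 4057 / 5810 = 0.70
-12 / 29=-0.41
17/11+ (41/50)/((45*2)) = 76951/49500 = 1.55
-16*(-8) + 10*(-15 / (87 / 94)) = -34.07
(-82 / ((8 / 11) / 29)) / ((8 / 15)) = -196185 / 32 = -6130.78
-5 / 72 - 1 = -77 / 72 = -1.07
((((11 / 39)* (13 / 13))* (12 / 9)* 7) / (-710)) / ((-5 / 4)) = 616 / 207675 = 0.00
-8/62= -4/31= -0.13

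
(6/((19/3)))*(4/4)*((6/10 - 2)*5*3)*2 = -756/19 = -39.79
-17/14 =-1.21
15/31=0.48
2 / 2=1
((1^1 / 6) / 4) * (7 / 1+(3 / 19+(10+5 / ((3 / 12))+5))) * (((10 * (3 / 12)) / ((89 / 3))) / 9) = 5 / 304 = 0.02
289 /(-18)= -289 /18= -16.06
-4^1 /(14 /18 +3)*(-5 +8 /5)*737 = 13266 /5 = 2653.20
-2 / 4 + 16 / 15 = 17 / 30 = 0.57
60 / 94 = 30 / 47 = 0.64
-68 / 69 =-0.99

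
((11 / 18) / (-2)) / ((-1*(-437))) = -11 / 15732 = -0.00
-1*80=-80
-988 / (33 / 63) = -20748 / 11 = -1886.18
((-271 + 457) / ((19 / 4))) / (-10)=-372 / 95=-3.92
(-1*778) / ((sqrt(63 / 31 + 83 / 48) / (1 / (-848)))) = 389*sqrt(520521) / 593282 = 0.47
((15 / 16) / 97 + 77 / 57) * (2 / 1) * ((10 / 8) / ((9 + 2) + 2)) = 601795 / 2300064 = 0.26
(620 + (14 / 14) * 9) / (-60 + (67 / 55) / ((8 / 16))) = -34595 / 3166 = -10.93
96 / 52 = 24 / 13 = 1.85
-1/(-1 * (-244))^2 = -0.00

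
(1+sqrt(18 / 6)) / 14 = 0.20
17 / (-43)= -17 / 43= -0.40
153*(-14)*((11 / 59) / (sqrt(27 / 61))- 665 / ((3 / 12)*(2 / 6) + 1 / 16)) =9767520- 2618*sqrt(183) / 59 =9766919.73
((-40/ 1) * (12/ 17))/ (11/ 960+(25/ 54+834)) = -4147200/ 122567603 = -0.03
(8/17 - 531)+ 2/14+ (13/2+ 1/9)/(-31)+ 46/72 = -70380931/132804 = -529.96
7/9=0.78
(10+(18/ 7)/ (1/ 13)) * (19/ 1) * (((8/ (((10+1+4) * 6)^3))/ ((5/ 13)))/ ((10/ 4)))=150176/ 15946875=0.01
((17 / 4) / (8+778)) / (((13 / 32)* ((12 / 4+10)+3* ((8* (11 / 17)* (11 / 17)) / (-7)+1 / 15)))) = 343910 / 303980391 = 0.00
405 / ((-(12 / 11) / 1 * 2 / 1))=-1485 / 8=-185.62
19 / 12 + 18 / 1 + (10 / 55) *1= 19.77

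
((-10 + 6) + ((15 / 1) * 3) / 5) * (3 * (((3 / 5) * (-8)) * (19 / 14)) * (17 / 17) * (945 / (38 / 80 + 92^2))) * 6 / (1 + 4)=-4432320 / 338579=-13.09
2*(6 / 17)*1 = 12 / 17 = 0.71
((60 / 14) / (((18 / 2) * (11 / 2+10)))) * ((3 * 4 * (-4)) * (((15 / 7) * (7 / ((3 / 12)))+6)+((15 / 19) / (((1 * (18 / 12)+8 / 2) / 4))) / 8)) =-97.43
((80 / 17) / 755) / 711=0.00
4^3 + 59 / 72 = 4667 / 72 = 64.82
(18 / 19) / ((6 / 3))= 9 / 19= 0.47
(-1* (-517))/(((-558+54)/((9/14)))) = -517/784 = -0.66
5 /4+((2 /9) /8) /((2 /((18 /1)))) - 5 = -7 /2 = -3.50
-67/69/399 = -67/27531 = -0.00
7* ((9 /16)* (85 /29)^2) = 455175 /13456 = 33.83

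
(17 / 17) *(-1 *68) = -68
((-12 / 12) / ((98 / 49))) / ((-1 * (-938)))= -0.00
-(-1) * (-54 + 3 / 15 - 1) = -274 / 5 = -54.80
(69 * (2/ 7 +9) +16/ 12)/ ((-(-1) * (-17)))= -13483/ 357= -37.77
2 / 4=1 / 2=0.50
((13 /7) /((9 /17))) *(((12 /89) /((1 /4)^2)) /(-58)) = -7072 /54201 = -0.13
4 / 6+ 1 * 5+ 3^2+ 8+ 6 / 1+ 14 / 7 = 92 / 3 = 30.67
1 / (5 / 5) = 1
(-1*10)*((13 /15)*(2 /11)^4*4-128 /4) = 14053696 /43923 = 319.96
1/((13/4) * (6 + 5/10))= 8/169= 0.05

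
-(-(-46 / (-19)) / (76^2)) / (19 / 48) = 0.00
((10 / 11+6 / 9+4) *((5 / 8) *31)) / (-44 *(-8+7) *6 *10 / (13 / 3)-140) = 9269 / 40260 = 0.23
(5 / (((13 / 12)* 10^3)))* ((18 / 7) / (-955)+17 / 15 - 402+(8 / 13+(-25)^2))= 5859466 / 5648825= 1.04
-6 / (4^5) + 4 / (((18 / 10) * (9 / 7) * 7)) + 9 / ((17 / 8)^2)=26777005 / 11985408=2.23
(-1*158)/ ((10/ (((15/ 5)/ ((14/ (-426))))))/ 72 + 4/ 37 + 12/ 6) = -134481384/ 1793017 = -75.00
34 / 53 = 0.64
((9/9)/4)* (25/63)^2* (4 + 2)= 625/2646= 0.24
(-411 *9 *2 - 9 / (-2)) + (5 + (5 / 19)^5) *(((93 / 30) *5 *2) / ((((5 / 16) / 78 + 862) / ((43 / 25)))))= -196935395521977633 / 26637402583190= -7393.19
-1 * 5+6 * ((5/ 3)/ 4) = -5/ 2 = -2.50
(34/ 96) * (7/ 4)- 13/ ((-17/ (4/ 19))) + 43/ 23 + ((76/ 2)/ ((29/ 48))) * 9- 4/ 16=23514546679/ 41364672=568.47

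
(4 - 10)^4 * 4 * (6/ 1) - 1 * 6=31098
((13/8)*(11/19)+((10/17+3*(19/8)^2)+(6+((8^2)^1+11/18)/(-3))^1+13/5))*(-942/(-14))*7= 2415860579/930240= 2597.03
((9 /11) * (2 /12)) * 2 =3 /11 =0.27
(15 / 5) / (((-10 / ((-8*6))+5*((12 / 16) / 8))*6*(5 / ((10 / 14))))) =48 / 455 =0.11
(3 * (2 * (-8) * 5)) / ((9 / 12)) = -320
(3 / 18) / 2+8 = 97 / 12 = 8.08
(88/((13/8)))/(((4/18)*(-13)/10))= -31680/169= -187.46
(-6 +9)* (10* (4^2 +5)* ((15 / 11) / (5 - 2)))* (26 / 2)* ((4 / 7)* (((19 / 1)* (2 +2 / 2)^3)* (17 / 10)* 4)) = 81628560 / 11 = 7420778.18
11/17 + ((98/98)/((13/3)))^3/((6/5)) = 49099/74698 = 0.66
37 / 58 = 0.64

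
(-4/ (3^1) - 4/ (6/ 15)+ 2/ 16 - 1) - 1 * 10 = -533/ 24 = -22.21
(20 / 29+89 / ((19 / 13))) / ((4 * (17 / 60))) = 508995 / 9367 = 54.34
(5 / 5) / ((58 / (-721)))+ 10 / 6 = -1873 / 174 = -10.76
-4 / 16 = -1 / 4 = -0.25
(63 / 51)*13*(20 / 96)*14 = 3185 / 68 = 46.84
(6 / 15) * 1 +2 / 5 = 4 / 5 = 0.80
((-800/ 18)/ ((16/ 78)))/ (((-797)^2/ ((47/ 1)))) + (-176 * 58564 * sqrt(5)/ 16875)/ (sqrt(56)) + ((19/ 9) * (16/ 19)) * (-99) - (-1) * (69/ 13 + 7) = -2576816 * sqrt(70)/ 118125 - 4055571406/ 24773151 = -346.22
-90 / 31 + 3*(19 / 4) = 1407 / 124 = 11.35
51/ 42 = 17/ 14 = 1.21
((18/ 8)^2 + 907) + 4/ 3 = 43843/ 48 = 913.40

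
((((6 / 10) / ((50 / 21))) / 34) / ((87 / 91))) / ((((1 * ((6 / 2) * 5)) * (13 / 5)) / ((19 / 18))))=931 / 4437000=0.00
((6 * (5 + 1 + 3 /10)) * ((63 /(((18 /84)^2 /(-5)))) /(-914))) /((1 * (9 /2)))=28812 /457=63.05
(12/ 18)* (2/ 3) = 4/ 9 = 0.44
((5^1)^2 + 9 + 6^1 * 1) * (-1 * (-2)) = 80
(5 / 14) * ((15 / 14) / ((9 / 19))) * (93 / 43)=14725 / 8428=1.75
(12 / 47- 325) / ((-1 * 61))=15263 / 2867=5.32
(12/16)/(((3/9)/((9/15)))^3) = 2187/500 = 4.37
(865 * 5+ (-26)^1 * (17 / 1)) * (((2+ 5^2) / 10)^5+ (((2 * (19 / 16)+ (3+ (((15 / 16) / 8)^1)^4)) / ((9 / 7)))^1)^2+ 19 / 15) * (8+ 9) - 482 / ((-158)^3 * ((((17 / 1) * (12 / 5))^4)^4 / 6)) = 830177244014958700972210676117106044771609777946373919227123 / 77519795004116802715092827084507276830533117542400000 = 10709229.09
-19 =-19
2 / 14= 1 / 7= 0.14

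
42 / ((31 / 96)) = 4032 / 31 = 130.06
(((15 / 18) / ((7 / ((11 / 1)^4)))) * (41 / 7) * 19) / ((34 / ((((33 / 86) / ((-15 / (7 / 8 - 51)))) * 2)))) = 50308950329 / 3438624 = 14630.55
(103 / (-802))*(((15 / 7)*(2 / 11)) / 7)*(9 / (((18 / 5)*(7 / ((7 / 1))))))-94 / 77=-535441 / 432278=-1.24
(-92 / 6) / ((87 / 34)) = -1564 / 261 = -5.99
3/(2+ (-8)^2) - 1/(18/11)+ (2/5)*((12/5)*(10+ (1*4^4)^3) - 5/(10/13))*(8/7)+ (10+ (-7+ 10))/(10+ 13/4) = 16901777778884/918225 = 18407011.11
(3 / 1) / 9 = 1 / 3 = 0.33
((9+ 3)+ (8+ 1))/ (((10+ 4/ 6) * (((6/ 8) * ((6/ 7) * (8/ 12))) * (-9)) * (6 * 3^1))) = -49/ 1728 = -0.03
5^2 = 25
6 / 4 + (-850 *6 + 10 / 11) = -112147 / 22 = -5097.59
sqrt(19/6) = sqrt(114)/6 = 1.78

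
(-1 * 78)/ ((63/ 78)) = -676/ 7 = -96.57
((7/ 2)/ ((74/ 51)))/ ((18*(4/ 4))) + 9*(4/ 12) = 2783/ 888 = 3.13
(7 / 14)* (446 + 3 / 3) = 447 / 2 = 223.50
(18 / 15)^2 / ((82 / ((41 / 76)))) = 9 / 950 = 0.01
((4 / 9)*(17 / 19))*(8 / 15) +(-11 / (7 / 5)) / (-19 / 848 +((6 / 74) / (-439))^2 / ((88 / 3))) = 350.89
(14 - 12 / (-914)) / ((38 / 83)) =265766 / 8683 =30.61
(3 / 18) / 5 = 1 / 30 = 0.03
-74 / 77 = -0.96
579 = 579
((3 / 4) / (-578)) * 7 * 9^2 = -1701 / 2312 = -0.74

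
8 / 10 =4 / 5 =0.80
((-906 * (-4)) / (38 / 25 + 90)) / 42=3775 / 4004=0.94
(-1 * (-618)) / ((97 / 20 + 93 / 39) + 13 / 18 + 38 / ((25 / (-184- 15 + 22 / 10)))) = -36153000 / 17033981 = -2.12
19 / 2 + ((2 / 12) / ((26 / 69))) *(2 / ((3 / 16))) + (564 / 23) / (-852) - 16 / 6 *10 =-12.48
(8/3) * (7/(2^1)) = 28/3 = 9.33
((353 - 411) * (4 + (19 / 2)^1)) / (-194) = 783 / 194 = 4.04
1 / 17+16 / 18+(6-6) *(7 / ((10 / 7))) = 145 / 153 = 0.95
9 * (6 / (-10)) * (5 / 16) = -27 / 16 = -1.69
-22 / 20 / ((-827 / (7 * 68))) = 2618 / 4135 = 0.63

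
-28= -28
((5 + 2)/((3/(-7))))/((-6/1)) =49/18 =2.72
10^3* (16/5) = 3200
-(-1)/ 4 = 1/ 4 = 0.25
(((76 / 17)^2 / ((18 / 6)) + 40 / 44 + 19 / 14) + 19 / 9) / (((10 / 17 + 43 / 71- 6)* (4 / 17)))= -313953125 / 32160744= -9.76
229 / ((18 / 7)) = 1603 / 18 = 89.06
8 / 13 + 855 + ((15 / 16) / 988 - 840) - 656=-640.38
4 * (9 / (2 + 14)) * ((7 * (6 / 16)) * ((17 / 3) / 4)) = 1071 / 128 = 8.37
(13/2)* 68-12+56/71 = 30586/71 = 430.79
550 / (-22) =-25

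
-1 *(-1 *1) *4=4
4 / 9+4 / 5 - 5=-169 / 45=-3.76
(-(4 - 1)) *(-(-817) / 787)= -3.11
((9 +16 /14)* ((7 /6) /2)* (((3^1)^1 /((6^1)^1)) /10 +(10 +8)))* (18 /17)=76893 /680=113.08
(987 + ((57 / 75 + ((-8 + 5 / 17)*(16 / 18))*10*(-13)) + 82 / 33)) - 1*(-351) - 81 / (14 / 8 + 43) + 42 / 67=1125532187611 / 504605475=2230.52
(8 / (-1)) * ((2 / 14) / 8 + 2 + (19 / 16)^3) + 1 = -102285 / 3584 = -28.54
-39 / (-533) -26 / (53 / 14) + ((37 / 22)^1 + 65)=2862961 / 47806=59.89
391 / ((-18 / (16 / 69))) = -136 / 27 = -5.04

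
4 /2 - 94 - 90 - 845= -1027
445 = 445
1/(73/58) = 58/73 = 0.79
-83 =-83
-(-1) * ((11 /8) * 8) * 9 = 99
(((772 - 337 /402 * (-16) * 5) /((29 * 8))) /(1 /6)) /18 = 42163 /34974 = 1.21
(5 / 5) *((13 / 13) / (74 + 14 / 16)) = 8 / 599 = 0.01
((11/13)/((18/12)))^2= 484/1521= 0.32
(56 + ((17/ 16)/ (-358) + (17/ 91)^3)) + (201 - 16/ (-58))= 32205513024921/ 125177185952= 257.28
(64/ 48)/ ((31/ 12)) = 0.52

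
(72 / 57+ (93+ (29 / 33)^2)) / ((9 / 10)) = 19663780 / 186219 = 105.59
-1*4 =-4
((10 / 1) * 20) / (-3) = -200 / 3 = -66.67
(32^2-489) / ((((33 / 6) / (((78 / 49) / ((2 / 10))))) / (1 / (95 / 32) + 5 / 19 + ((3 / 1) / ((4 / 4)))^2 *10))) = 37807380 / 539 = 70143.56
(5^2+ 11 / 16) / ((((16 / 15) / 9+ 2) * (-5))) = -11097 / 4576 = -2.43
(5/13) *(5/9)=25/117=0.21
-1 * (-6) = 6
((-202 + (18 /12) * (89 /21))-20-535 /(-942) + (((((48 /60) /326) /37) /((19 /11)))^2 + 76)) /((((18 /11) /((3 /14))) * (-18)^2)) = -827858881352566261 /14727841960967087400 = -0.06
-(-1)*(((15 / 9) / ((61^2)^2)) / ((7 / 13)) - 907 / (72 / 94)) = -4131640491143 / 3489151932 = -1184.14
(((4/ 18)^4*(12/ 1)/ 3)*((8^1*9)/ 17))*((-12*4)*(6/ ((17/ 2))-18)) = 802816/ 23409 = 34.30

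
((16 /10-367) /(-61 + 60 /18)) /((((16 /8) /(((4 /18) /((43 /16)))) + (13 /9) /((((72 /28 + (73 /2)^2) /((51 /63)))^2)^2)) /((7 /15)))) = 127946232642936093750000 /1046569344465615423277949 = 0.12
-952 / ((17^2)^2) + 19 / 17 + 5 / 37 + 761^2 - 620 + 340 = 578842.24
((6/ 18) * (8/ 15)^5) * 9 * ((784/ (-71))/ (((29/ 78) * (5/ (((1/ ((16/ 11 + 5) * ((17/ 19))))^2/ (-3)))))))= 29176414339072/ 3796434677671875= 0.01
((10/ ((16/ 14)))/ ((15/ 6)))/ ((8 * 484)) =7/ 7744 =0.00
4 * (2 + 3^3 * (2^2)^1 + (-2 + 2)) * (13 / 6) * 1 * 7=20020 / 3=6673.33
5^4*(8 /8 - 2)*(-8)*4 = 20000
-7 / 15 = -0.47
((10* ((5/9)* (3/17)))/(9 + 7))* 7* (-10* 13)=-11375/204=-55.76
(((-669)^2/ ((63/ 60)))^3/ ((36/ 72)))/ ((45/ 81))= 95628078682047446400/ 343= 278799063212966316.03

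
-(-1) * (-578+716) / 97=1.42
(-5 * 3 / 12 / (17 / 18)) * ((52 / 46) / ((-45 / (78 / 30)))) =169 / 1955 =0.09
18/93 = 6/31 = 0.19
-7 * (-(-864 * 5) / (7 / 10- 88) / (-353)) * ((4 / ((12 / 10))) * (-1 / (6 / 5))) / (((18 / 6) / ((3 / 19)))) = 0.14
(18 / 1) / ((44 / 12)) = 54 / 11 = 4.91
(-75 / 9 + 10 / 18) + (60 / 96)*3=-425 / 72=-5.90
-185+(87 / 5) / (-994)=-919537 / 4970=-185.02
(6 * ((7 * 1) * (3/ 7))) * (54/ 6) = 162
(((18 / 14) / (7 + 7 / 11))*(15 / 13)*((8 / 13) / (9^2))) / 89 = 110 / 6633081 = 0.00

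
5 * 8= 40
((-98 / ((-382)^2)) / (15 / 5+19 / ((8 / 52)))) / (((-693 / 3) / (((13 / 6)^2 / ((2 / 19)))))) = 22477 / 21929750568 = 0.00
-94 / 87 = -1.08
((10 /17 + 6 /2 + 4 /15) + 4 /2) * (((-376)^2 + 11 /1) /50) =70363597 /4250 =16556.14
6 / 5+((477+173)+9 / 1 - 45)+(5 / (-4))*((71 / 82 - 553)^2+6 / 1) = -51163917129 / 134480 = -380457.44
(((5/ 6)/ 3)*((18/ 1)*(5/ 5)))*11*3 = 165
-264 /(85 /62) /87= -5456 /2465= -2.21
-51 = -51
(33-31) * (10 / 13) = 20 / 13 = 1.54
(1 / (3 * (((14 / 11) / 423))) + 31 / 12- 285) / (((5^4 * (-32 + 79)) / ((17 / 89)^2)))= -4166513 / 19545067500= -0.00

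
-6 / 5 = -1.20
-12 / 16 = -3 / 4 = -0.75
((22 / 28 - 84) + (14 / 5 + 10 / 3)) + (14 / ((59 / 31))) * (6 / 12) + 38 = -438643 / 12390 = -35.40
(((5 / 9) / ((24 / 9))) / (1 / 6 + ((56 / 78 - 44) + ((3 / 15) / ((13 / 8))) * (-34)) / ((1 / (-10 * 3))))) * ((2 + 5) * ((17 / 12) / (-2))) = -119 / 164064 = -0.00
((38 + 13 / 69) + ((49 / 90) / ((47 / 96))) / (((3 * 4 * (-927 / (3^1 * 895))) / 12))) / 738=35040377 / 739540206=0.05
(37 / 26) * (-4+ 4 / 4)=-111 / 26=-4.27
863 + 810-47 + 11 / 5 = 8141 / 5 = 1628.20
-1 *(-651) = 651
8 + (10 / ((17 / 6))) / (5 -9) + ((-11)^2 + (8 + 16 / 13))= 30354 / 221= 137.35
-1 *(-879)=879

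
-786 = -786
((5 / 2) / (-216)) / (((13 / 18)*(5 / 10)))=-5 / 156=-0.03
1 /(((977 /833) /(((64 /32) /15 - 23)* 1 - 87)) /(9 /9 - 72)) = 97467664 /14655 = 6650.81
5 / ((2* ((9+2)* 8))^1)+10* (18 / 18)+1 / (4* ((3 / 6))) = 1853 / 176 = 10.53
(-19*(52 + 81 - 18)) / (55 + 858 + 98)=-2185 / 1011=-2.16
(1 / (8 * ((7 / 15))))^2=225 / 3136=0.07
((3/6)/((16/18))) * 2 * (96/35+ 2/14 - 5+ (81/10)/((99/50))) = 6849/3080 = 2.22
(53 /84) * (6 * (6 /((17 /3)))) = 477 /119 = 4.01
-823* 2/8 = -823/4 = -205.75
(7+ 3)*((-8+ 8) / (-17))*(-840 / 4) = 0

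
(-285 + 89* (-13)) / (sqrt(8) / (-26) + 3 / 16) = -11697504 / 1009-4798976* sqrt(2) / 1009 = -18319.41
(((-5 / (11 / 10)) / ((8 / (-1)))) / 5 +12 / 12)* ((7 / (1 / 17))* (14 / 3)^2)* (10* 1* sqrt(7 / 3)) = 2857190* sqrt(21) / 297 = 44085.15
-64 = -64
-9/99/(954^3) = -1/9550757304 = -0.00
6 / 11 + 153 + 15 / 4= 6921 / 44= 157.30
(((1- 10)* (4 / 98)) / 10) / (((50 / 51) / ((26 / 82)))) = -5967 / 502250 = -0.01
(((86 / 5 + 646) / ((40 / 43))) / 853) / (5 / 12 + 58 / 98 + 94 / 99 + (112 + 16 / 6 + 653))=345847194 / 318463221025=0.00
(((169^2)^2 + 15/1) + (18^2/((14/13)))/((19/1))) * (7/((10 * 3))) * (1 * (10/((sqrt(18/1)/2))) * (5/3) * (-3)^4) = 1627382849910 * sqrt(2)/19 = 121129836711.37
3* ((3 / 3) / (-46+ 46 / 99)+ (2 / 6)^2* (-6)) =-9313 / 4508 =-2.07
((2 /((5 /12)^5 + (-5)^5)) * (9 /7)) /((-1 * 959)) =0.00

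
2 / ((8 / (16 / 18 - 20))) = -43 / 9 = -4.78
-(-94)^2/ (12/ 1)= -2209/ 3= -736.33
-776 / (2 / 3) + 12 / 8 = -2325 / 2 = -1162.50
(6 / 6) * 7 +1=8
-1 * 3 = -3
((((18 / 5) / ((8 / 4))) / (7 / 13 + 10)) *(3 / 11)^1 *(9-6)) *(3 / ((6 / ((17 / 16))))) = 17901 / 241120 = 0.07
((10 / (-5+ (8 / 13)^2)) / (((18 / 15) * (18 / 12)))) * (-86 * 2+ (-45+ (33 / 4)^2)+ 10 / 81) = 74076925 / 414072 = 178.90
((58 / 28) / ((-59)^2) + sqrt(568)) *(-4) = -8 *sqrt(142) - 58 / 24367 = -95.33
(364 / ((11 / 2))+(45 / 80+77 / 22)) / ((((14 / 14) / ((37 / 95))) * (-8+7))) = -27.36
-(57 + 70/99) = -5713/99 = -57.71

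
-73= -73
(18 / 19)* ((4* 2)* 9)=1296 / 19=68.21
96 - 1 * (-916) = 1012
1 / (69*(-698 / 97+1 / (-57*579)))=-1067097 / 529832393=-0.00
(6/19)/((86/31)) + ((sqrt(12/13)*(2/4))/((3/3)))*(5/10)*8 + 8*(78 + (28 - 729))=-4071835/817 + 4*sqrt(39)/13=-4981.96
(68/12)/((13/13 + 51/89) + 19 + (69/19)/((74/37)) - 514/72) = 344964/928355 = 0.37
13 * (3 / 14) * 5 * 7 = 195 / 2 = 97.50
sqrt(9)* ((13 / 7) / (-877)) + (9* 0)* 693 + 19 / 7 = 16624 / 6139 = 2.71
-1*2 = -2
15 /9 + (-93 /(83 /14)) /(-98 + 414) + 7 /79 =67103 /39342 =1.71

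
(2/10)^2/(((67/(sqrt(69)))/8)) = 8 * sqrt(69)/1675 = 0.04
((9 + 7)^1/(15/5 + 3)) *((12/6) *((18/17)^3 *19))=590976/4913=120.29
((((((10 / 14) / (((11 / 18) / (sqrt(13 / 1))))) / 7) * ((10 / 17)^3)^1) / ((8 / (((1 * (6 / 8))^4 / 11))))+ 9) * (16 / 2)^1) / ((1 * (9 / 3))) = 151875 * sqrt(13) / 466066832+ 24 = 24.00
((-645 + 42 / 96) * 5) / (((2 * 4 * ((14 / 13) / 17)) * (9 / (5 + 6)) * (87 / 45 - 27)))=626772575 / 2021376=310.07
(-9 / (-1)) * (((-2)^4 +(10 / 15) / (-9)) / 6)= 215 / 9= 23.89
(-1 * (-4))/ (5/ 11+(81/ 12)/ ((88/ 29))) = 1408/ 943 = 1.49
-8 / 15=-0.53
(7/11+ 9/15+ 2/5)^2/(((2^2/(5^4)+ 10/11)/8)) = 270000/11539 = 23.40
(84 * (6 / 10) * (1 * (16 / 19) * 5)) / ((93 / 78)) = 104832 / 589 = 177.98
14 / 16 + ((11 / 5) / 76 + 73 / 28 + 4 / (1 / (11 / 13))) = 476907 / 69160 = 6.90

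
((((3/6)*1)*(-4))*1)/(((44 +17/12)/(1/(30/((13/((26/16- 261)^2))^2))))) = -2768896/50517158095703125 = -0.00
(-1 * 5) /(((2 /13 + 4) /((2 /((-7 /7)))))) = 2.41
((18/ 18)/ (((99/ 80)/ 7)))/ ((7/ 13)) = 1040/ 99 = 10.51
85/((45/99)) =187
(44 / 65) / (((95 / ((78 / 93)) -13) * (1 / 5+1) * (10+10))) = 0.00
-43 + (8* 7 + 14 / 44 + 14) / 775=-731603 / 17050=-42.91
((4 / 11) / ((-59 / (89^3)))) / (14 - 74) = 704969 / 9735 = 72.42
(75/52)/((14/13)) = 75/56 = 1.34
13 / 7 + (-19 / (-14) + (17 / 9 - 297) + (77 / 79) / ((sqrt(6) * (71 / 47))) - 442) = -92471 / 126 + 3619 * sqrt(6) / 33654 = -733.63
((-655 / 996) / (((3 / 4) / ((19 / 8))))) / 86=-12445 / 513936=-0.02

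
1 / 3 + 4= 13 / 3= 4.33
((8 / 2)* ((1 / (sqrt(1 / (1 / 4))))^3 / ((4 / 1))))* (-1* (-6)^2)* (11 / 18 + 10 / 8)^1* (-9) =603 / 8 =75.38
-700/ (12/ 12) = -700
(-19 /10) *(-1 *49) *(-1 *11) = -1024.10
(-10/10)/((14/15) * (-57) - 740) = 5/3966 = 0.00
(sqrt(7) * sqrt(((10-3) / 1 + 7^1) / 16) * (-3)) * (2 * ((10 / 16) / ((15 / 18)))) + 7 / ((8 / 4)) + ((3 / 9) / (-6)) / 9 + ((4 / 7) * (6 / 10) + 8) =33557 / 2835-63 * sqrt(2) / 8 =0.70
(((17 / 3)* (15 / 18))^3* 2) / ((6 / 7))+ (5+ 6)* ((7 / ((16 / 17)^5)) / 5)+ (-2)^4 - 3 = 3205473540223 / 11466178560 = 279.56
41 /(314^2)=0.00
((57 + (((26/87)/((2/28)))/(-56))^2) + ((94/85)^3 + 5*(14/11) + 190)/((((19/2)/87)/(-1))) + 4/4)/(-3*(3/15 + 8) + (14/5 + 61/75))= 6810808367320051/81553954480680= 83.51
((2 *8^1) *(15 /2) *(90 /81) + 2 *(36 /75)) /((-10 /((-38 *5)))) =191368 /75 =2551.57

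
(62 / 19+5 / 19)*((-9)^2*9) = 48843 / 19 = 2570.68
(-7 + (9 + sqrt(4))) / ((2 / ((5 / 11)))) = 10 / 11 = 0.91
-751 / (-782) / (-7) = -751 / 5474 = -0.14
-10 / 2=-5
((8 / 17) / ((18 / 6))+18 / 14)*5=7.21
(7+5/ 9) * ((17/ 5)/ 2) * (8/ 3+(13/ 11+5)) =113.65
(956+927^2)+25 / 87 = 74844820 / 87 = 860285.29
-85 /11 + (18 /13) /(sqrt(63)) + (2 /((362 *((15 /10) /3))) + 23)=6 *sqrt(7) /91 + 30430 /1991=15.46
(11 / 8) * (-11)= -121 / 8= -15.12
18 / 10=9 / 5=1.80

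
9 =9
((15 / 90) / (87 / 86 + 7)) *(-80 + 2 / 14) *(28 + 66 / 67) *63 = -10772274 / 3551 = -3033.59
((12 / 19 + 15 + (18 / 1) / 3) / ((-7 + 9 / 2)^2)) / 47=1644 / 22325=0.07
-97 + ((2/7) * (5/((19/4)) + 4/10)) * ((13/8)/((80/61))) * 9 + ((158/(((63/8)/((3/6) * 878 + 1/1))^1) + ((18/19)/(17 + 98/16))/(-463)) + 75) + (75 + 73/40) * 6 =152095913437687/16404645600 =9271.51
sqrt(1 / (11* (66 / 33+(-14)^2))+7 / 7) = 1.00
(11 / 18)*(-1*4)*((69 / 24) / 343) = -253 / 12348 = -0.02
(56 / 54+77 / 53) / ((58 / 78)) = 46319 / 13833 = 3.35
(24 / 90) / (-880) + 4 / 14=6593 / 23100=0.29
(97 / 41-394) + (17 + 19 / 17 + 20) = -246401 / 697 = -353.52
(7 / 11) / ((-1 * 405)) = -7 / 4455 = -0.00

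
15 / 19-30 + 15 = -270 / 19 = -14.21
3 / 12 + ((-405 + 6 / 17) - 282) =-46675 / 68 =-686.40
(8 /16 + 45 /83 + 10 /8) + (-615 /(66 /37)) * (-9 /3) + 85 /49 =185809769 /178948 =1038.35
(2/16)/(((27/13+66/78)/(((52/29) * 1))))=169/2204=0.08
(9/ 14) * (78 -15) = 81/ 2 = 40.50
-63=-63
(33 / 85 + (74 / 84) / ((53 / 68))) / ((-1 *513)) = -7561 / 2554335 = -0.00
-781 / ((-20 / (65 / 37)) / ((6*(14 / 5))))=213213 / 185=1152.50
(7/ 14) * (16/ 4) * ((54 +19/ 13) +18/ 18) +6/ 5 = 114.12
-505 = -505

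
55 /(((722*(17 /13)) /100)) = 35750 /6137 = 5.83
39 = 39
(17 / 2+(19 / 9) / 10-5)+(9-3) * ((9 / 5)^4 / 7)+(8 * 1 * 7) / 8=776044 / 39375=19.71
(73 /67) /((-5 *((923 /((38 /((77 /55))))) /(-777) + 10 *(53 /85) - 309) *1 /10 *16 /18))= 117777105 /14547833414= 0.01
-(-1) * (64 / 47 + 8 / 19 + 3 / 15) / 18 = 2951 / 26790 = 0.11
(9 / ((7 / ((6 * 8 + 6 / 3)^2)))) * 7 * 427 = 9607500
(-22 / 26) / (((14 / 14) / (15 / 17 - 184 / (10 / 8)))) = 123.81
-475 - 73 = -548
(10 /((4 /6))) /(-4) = -3.75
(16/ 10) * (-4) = -32/ 5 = -6.40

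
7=7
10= 10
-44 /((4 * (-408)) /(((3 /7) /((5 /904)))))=1243 /595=2.09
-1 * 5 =-5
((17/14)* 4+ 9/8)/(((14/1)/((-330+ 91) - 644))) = -295805/784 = -377.30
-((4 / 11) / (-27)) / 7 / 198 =2 / 205821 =0.00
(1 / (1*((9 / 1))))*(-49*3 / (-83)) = 49 / 249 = 0.20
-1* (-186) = 186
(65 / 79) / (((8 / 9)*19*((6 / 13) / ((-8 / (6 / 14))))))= -5915 / 3002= -1.97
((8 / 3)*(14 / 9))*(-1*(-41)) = 4592 / 27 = 170.07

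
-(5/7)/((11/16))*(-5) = 400/77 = 5.19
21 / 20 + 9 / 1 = 201 / 20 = 10.05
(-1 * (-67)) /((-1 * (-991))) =67 /991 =0.07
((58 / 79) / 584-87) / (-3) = 29.00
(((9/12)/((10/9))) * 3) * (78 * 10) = 3159/2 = 1579.50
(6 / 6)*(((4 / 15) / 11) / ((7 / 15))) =4 / 77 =0.05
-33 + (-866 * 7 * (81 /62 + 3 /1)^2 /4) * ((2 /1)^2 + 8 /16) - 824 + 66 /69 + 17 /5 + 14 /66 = -7429849540997 /58351920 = -127328.28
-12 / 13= -0.92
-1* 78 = -78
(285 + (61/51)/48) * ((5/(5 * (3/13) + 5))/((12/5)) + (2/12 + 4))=603545965/470016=1284.10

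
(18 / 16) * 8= 9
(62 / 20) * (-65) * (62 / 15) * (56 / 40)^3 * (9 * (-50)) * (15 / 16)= 38565891 / 40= 964147.28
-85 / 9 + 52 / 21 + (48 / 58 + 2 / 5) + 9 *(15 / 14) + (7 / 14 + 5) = 85889 / 9135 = 9.40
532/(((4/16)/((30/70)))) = 912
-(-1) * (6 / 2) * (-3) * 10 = -90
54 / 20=27 / 10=2.70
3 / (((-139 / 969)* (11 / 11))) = -2907 / 139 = -20.91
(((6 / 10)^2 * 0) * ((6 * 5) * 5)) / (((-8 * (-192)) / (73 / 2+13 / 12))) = 0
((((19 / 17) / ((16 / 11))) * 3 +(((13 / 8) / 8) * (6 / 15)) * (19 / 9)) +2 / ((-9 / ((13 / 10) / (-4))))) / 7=6933 / 19040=0.36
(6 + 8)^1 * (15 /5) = 42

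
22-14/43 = 932/43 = 21.67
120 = 120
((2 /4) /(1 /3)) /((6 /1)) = 1 /4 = 0.25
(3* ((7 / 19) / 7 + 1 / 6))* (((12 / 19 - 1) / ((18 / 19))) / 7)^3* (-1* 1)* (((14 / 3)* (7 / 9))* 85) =104125 / 2991816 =0.03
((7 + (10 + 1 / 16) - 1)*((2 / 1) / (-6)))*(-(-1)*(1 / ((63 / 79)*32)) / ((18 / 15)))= -101515 / 580608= -0.17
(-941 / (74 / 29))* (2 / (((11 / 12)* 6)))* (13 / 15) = -709514 / 6105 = -116.22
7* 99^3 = 6792093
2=2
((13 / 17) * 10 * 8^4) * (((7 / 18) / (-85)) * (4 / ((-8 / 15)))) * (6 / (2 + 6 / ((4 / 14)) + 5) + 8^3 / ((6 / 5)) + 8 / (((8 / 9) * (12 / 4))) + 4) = 466329.44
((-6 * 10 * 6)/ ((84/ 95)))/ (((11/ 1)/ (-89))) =253650/ 77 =3294.16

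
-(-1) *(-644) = -644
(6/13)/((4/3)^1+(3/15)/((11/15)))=198/689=0.29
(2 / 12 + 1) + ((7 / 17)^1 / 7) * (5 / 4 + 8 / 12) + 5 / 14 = 779 / 476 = 1.64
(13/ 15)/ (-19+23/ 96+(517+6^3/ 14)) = 2912/ 1725925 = 0.00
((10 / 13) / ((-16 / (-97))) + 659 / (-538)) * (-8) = -96197 / 3497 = -27.51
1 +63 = 64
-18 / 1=-18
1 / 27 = 0.04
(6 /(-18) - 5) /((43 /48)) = -256 /43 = -5.95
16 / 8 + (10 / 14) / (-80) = 223 / 112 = 1.99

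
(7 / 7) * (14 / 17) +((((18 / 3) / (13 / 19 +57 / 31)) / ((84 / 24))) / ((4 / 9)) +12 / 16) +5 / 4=769647 / 176834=4.35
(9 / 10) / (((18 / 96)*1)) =24 / 5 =4.80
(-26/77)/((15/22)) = -52/105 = -0.50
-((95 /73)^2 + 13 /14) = -195627 /74606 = -2.62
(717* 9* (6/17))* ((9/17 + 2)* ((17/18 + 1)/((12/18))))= 9711765/578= 16802.36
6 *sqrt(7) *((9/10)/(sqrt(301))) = 27 *sqrt(43)/215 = 0.82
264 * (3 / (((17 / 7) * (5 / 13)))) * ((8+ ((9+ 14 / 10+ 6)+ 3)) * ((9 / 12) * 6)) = 44432388 / 425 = 104546.80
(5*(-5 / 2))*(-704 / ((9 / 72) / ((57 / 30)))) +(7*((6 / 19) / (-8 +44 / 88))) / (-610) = 3875696014 / 28975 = 133760.00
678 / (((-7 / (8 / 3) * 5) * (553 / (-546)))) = 141024 / 2765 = 51.00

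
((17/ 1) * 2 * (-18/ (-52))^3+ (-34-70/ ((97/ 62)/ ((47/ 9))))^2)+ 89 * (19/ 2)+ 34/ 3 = 485554774115791/ 6697589652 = 72496.94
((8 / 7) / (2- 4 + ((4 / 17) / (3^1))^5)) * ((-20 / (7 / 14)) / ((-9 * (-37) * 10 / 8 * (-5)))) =-4907025792 / 446807037005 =-0.01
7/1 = 7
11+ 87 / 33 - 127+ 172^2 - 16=324001 / 11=29454.64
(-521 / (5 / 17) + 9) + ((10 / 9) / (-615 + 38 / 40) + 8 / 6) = -973245688 / 552645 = -1761.07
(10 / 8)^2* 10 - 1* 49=-267 / 8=-33.38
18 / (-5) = -18 / 5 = -3.60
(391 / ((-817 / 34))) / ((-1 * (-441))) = -13294 / 360297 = -0.04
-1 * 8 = -8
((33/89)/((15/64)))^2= 495616/198025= 2.50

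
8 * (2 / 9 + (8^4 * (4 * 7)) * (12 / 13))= 99090640 / 117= 846928.55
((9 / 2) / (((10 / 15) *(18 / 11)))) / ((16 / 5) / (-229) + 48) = 0.09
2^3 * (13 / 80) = 13 / 10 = 1.30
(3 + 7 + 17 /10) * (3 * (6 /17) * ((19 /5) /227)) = 20007 /96475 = 0.21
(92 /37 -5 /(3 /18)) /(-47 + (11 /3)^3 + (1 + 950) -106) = -27486 /846449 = -0.03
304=304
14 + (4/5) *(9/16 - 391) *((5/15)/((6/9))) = -5687/40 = -142.18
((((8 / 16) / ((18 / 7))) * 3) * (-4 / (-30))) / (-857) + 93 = 93.00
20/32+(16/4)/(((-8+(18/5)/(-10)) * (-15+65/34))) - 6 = -794403/148808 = -5.34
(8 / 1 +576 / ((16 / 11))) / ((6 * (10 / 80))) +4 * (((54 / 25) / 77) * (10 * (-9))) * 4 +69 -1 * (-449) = 1173794 / 1155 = 1016.27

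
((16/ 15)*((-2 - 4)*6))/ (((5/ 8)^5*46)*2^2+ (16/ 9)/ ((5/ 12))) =-2359296/ 1340269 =-1.76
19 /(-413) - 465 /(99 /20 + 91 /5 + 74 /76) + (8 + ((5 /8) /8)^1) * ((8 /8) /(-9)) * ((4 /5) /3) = -159964096687 /8177697360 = -19.56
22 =22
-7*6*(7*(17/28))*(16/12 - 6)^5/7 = 56438.32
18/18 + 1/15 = 16/15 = 1.07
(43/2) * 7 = 301/2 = 150.50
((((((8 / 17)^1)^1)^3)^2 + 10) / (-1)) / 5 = -241637834 / 120687845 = -2.00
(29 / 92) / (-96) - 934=-8249117 / 8832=-934.00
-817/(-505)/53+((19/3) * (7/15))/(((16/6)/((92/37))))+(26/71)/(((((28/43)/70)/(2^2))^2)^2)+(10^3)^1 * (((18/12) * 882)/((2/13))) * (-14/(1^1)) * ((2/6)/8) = 5279506673321186521/421869930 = 12514536585.53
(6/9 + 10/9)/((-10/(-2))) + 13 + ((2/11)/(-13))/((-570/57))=85952/6435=13.36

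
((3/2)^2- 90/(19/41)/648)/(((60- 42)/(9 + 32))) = 27347/6156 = 4.44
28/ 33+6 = 226/ 33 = 6.85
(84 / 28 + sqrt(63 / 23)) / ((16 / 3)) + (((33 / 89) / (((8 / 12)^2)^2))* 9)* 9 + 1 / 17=9* sqrt(161) / 368 + 1847881 / 12104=152.98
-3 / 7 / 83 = -3 / 581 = -0.01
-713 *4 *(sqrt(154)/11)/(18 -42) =713 *sqrt(154)/66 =134.06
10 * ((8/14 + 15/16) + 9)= 5885/56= 105.09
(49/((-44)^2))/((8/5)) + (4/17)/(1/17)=62197/15488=4.02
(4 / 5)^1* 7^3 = 1372 / 5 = 274.40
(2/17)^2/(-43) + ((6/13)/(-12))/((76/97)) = -1213323/24555752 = -0.05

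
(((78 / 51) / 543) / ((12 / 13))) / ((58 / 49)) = 8281 / 3212388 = 0.00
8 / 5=1.60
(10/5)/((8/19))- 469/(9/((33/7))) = -2891/12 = -240.92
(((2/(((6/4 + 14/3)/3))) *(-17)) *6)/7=-14.18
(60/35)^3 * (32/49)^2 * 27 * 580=27709931520/823543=33647.22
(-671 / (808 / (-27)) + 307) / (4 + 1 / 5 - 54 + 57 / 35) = -9316055 / 1362288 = -6.84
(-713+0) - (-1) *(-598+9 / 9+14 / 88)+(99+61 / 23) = -1222687 / 1012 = -1208.19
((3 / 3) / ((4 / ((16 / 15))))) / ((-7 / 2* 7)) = -8 / 735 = -0.01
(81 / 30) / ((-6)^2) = 3 / 40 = 0.08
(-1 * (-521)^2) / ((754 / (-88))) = 31680.12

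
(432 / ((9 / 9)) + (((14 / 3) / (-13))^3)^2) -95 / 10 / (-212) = 644591305869571 / 1491947354664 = 432.05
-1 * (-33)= 33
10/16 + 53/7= 459/56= 8.20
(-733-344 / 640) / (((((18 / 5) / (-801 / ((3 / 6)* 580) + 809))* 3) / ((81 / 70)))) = -63364.90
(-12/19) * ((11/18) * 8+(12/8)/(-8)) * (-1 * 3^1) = 8.91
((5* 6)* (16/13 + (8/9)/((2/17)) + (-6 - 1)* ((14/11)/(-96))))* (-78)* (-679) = 620738405/44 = 14107691.02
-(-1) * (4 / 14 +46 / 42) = 29 / 21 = 1.38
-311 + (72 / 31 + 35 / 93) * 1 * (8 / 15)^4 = -1463198779 / 4708125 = -310.78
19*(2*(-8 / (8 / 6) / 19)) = -12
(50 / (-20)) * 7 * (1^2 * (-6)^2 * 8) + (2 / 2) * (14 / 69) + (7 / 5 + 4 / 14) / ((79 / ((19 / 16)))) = -15384205691 / 3052560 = -5039.77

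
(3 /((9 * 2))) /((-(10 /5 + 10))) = -1 /72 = -0.01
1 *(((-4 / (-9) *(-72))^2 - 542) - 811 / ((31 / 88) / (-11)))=799990 / 31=25806.13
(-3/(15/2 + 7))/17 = -6/493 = -0.01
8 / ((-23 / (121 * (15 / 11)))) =-1320 / 23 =-57.39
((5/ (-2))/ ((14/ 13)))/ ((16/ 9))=-585/ 448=-1.31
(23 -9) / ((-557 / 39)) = -546 / 557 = -0.98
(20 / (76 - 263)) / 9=-20 / 1683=-0.01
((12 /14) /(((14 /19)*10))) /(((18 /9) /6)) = 171 /490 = 0.35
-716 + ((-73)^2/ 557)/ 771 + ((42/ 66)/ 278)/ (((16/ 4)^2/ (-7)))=-15044340001847/ 21011982816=-715.99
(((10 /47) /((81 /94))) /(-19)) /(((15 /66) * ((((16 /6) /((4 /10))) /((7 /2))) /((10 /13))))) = -154 /6669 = -0.02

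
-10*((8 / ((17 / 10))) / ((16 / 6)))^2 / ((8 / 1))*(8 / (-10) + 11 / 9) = -475 / 289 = -1.64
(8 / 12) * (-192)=-128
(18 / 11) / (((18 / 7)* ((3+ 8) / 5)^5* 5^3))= 175 / 1771561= 0.00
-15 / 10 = -3 / 2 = -1.50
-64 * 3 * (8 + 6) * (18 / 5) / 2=-24192 / 5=-4838.40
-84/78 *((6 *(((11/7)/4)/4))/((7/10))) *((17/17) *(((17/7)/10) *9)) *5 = -9.91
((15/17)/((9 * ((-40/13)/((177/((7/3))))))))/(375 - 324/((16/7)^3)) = -98176/14129941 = -0.01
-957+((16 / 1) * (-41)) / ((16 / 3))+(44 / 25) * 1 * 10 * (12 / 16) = -5334 / 5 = -1066.80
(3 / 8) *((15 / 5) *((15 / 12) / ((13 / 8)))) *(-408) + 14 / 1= -4408 / 13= -339.08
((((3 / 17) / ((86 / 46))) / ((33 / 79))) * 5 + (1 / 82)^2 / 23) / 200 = 1405021461 / 248711346400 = 0.01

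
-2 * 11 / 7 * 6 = -132 / 7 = -18.86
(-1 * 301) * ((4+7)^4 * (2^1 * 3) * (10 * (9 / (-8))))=297468517.50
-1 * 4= -4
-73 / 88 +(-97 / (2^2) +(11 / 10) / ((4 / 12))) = -9583 / 440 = -21.78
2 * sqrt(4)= 4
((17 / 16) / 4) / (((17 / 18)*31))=9 / 992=0.01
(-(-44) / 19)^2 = 1936 / 361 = 5.36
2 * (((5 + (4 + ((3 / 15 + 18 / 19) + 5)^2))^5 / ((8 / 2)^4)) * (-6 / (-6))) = 13427887890527043477819215401 / 7663832822251250000000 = 1752111.27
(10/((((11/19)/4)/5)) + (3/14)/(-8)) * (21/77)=1276701/13552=94.21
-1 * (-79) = 79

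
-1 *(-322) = 322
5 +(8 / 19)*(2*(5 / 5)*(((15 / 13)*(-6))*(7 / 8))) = -25 / 247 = -0.10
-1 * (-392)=392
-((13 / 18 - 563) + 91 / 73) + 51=612.03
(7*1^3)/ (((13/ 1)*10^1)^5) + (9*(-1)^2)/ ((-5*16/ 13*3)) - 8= -315134933743/ 37129300000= -8.49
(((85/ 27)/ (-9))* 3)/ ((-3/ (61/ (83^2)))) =5185/ 1674027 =0.00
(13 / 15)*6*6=156 / 5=31.20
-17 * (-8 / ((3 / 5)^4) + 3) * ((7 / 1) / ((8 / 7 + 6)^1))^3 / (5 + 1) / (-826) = -0.19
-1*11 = -11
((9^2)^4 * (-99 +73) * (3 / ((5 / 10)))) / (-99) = 746143164 / 11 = 67831196.73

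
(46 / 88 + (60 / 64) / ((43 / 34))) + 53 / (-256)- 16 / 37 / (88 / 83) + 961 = 961.65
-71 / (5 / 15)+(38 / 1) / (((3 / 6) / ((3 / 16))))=-795 / 4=-198.75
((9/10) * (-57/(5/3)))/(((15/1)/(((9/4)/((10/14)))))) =-32319/5000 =-6.46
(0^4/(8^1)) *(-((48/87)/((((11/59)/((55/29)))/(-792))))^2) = 0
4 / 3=1.33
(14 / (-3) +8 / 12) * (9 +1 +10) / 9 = -80 / 9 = -8.89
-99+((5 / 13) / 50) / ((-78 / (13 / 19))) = -99.00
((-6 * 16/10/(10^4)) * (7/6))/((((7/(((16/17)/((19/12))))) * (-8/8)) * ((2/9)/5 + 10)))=216/22811875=0.00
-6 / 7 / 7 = -6 / 49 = -0.12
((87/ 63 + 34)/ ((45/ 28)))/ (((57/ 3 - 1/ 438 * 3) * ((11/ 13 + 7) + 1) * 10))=2820428/ 215254125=0.01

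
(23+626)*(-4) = -2596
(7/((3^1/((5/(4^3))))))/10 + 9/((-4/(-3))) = 2599/384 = 6.77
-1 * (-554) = 554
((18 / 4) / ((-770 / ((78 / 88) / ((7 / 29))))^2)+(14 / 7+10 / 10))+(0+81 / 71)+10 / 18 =337589039786111 / 71880938236800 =4.70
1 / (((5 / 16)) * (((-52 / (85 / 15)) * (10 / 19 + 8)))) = -646 / 15795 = -0.04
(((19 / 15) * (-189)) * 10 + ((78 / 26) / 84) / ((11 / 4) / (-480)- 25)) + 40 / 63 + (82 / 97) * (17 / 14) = -701901122431 / 293395221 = -2392.34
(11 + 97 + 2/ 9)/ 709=974/ 6381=0.15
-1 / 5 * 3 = -3 / 5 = -0.60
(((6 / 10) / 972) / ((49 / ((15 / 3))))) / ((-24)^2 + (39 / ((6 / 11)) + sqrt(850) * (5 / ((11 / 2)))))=4477 / 45945149670- 22 * sqrt(34) / 32161604769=0.00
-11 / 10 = -1.10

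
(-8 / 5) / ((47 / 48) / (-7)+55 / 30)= -2688 / 2845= -0.94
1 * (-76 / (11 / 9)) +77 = 163 / 11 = 14.82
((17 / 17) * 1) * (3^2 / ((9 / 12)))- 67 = -55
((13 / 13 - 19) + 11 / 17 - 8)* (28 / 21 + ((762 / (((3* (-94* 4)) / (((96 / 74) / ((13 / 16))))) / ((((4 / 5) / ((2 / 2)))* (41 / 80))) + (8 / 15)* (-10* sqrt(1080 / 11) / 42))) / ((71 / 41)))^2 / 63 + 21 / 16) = -14728174187171394101594546764298959501 / 219476588222057904561591572607415920 + 1929464891252708962276540416* sqrt(330) / 914485784258574602339964885864233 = -67.11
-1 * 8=-8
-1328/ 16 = -83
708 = 708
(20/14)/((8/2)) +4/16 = 17/28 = 0.61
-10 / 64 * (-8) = 5 / 4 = 1.25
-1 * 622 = -622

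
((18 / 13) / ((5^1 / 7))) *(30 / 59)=756 / 767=0.99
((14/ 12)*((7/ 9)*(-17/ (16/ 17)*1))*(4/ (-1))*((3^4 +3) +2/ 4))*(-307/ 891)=-734715163/ 384912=-1908.79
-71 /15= -4.73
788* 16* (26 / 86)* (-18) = -2950272 / 43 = -68610.98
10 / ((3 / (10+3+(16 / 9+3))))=59.26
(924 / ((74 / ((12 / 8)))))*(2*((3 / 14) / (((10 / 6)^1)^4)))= 24057 / 23125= 1.04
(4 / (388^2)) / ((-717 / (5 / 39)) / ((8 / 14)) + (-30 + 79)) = -0.00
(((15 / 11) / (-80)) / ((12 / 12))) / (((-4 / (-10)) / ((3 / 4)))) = -45 / 1408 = -0.03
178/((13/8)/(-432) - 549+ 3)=-615168/1886989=-0.33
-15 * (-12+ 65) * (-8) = 6360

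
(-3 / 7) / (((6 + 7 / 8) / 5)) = -24 / 77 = -0.31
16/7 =2.29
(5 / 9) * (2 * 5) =50 / 9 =5.56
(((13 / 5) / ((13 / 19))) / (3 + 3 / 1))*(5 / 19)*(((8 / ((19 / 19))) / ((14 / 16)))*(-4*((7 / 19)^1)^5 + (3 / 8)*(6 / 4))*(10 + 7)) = 721114262 / 51998079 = 13.87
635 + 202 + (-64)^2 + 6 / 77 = 379847 / 77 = 4933.08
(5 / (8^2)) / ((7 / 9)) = 45 / 448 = 0.10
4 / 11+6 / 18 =23 / 33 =0.70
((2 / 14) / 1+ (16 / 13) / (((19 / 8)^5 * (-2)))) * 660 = 20033824140 / 225325009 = 88.91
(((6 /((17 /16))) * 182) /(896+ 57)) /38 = 0.03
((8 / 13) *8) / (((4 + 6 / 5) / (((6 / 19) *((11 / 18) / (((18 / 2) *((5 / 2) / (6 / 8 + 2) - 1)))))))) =-19360 / 86697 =-0.22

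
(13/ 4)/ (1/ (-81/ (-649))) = 0.41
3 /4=0.75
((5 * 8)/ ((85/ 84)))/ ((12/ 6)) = 336/ 17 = 19.76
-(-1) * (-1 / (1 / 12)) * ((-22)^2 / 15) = -387.20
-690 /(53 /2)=-1380 /53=-26.04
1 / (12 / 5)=5 / 12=0.42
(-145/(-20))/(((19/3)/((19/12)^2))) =2.87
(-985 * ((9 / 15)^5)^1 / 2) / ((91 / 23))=-1101033 / 113750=-9.68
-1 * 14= -14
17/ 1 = 17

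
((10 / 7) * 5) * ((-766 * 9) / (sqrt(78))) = -57450 * sqrt(78) / 91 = -5575.66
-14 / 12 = -7 / 6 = -1.17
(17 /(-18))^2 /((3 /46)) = 6647 /486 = 13.68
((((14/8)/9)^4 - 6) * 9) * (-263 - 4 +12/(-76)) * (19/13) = 473538865/22464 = 21079.90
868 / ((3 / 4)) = 3472 / 3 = 1157.33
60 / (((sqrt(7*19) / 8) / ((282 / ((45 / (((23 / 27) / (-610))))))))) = -34592*sqrt(133) / 1095255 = -0.36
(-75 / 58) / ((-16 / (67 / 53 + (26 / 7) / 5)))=55845 / 344288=0.16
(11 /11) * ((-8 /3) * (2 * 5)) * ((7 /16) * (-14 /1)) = 490 /3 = 163.33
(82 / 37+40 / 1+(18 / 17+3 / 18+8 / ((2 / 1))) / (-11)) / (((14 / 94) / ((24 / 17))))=395.66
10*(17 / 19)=170 / 19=8.95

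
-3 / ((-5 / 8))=24 / 5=4.80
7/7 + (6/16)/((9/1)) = 1.04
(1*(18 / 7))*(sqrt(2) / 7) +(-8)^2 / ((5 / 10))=18*sqrt(2) / 49 +128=128.52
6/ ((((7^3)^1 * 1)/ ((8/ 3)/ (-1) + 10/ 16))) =-1/ 28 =-0.04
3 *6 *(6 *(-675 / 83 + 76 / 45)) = -288804 / 415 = -695.91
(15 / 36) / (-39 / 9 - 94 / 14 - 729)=-35 / 62164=-0.00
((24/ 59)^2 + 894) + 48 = 3279678/ 3481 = 942.17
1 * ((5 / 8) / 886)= 5 / 7088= 0.00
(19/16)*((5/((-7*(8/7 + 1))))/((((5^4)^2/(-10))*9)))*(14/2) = 133/16875000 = 0.00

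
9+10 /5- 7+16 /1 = 20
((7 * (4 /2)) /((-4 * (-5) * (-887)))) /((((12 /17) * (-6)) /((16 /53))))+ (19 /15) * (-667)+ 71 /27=-1069048873 /1269297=-842.24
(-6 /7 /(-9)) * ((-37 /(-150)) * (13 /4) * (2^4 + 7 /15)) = 118807 /94500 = 1.26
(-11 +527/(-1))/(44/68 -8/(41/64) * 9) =4.81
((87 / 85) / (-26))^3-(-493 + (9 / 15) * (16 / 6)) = 5304102636897 / 10793861000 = 491.40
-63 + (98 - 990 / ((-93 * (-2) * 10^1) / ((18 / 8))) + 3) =9127 / 248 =36.80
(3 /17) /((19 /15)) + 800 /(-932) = -54115 /75259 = -0.72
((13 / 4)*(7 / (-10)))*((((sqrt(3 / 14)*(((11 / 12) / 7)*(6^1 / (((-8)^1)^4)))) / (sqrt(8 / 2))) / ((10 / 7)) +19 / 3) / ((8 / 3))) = -1729 / 320 - 429*sqrt(42) / 104857600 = -5.40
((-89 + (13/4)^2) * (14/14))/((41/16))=-1255/41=-30.61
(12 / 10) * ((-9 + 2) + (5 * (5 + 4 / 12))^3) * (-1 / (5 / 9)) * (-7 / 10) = 28661.42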